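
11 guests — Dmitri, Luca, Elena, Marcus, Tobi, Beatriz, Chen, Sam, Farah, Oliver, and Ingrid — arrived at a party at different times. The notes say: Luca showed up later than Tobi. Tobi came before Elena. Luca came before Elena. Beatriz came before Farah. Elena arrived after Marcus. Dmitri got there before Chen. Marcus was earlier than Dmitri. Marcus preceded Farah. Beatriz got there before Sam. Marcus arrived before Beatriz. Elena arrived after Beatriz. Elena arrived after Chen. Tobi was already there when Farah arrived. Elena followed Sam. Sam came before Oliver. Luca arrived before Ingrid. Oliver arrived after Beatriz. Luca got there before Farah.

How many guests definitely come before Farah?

Directly stated before Farah: Beatriz, Luca, Marcus, and Tobi.
No chain forces Ingrid (or any of the others) ahead of Farah.
That's Beatriz, Luca, Marcus, and Tobi — 4 in all.

4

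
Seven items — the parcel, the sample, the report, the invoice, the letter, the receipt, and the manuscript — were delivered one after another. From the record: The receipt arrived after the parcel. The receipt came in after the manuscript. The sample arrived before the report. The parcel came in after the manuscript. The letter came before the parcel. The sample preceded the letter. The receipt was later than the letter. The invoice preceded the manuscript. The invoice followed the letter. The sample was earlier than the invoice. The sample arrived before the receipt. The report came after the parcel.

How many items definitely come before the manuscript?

3

Directly stated before the manuscript: the invoice.
The letter reaches the manuscript via the letter → the invoice → the manuscript.
The sample reaches the manuscript via the sample → the invoice → the manuscript.
No chain forces the parcel (or any of the others) ahead of the manuscript.
That's the invoice, the letter, and the sample — 3 in all.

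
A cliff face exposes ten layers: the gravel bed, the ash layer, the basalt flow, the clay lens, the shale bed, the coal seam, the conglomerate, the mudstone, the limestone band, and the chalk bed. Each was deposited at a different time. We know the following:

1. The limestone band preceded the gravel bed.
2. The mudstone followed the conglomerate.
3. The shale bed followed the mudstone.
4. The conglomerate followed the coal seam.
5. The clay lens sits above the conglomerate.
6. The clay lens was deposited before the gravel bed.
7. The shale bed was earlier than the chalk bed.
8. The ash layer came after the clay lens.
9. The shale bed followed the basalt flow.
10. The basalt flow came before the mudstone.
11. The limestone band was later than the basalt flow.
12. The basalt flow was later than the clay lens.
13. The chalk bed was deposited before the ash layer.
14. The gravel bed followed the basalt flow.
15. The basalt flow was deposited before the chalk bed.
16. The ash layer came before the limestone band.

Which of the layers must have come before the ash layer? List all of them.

Directly stated before the ash layer: the chalk bed and the clay lens.
The basalt flow reaches the ash layer via the basalt flow → the chalk bed → the ash layer.
The coal seam reaches the ash layer via the coal seam → the conglomerate → the clay lens → the ash layer.
The conglomerate reaches the ash layer via the conglomerate → the clay lens → the ash layer.
Likewise the mudstone and the shale bed each reach the ash layer by chaining the stated constraints.

the basalt flow, the chalk bed, the clay lens, the coal seam, the conglomerate, the mudstone, the shale bed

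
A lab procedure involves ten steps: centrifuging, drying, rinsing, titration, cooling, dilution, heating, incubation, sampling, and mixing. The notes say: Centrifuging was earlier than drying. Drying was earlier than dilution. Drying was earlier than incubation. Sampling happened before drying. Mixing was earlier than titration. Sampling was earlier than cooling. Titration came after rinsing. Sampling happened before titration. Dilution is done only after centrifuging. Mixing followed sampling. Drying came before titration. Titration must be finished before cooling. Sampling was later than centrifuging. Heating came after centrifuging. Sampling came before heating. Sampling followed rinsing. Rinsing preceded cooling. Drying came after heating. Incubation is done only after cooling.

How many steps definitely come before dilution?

5

Directly stated before dilution: centrifuging and drying.
Heating reaches dilution via heating → drying → dilution.
Rinsing reaches dilution via rinsing → sampling → drying → dilution.
Sampling reaches dilution via sampling → drying → dilution.
That's centrifuging, drying, heating, rinsing, and sampling — 5 in all.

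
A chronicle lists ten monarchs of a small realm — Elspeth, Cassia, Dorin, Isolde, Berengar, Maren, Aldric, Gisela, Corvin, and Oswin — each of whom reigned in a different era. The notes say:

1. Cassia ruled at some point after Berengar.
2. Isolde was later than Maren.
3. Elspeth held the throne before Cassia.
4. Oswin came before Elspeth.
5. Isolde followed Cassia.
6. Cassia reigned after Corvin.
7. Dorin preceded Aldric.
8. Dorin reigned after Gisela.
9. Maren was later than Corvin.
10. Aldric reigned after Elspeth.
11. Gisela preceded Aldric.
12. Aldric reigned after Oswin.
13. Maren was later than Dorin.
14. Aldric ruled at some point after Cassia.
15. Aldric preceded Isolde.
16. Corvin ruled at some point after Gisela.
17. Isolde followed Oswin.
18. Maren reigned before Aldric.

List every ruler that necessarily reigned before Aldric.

Directly stated before Aldric: Cassia, Dorin, Elspeth, Gisela, Maren, and Oswin.
Berengar reaches Aldric via Berengar → Cassia → Aldric.
Corvin reaches Aldric via Corvin → Cassia → Aldric.
No chain forces Isolde ahead of Aldric.

Berengar, Cassia, Corvin, Dorin, Elspeth, Gisela, Maren, Oswin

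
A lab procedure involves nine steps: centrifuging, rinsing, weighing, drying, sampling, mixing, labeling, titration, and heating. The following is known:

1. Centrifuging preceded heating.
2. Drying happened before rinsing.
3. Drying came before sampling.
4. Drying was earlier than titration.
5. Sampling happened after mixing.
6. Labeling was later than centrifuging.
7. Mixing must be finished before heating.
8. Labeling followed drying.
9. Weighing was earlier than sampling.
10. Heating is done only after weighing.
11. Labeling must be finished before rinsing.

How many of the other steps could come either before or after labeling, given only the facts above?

Forced before labeling: centrifuging and drying; forced after labeling: rinsing.
That leaves heating, mixing, sampling, titration, and weighing with no forced order relative to labeling — 5.

5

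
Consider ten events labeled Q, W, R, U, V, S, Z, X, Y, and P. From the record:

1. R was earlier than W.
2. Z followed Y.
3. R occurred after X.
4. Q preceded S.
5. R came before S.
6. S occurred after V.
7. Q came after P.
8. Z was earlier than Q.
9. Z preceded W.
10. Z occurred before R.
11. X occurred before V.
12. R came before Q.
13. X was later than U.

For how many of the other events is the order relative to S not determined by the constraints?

1

Forced before S: P, Q, R, U, V, X, Y, and Z.
That leaves W with no forced order relative to S — 1.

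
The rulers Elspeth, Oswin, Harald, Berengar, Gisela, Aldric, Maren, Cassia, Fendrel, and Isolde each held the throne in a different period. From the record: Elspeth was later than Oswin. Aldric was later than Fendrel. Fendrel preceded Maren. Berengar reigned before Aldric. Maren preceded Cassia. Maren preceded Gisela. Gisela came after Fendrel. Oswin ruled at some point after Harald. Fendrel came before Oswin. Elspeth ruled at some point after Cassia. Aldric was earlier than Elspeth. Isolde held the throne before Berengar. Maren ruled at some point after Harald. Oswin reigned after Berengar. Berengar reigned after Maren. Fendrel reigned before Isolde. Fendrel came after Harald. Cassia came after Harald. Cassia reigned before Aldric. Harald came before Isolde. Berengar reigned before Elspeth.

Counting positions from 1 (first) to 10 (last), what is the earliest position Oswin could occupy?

6

Berengar, Fendrel, Harald, Isolde, and Maren must all come before Oswin — 5 forced predecessors.
Nothing else is forced ahead of Oswin, so their earliest slot is position 5 + 1 = 6.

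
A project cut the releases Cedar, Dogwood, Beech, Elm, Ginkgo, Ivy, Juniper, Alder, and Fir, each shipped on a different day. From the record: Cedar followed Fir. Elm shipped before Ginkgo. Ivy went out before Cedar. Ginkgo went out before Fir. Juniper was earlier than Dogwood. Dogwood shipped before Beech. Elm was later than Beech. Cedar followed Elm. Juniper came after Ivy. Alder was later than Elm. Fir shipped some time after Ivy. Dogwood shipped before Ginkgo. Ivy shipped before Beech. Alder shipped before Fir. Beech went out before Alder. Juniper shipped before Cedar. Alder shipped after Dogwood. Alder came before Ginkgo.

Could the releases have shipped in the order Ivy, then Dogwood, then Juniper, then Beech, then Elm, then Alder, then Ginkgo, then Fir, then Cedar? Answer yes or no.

no

The constraints require Juniper before Dogwood, but in the proposed sequence Dogwood appears ahead of Juniper. That one violation is enough.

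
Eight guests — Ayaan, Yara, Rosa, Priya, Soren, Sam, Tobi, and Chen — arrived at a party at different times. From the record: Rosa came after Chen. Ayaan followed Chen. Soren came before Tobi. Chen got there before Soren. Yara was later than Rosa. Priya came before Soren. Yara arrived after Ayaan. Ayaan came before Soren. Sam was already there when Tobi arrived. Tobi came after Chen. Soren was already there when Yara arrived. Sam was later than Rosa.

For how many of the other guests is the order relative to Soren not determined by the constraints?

2

Forced before Soren: Ayaan, Chen, and Priya; forced after Soren: Tobi and Yara.
That leaves Rosa and Sam with no forced order relative to Soren — 2.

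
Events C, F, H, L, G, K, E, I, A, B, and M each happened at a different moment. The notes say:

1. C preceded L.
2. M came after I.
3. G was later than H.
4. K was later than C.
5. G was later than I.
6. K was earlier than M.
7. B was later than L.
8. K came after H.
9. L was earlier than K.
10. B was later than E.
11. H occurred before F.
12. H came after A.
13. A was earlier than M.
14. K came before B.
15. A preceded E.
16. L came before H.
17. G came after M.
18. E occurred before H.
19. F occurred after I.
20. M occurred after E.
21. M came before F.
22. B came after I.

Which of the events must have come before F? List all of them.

A, C, E, H, I, K, L, M

Directly stated before F: H, I, and M.
A reaches F via A → M → F.
C reaches F via C → K → M → F.
E reaches F via E → H → F.
Likewise K and L each reach F by chaining the stated constraints.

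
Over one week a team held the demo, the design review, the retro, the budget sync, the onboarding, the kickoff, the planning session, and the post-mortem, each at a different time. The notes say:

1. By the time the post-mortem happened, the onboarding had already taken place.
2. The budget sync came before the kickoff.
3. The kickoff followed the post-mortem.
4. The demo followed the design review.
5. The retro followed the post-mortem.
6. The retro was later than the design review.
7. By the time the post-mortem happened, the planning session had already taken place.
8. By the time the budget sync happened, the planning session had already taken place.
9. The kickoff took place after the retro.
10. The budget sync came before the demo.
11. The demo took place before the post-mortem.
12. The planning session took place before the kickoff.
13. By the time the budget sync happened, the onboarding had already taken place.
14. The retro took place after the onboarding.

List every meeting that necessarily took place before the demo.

the budget sync, the design review, the onboarding, the planning session

Directly stated before the demo: the budget sync and the design review.
The onboarding reaches the demo via the onboarding → the budget sync → the demo.
The planning session reaches the demo via the planning session → the budget sync → the demo.
No chain forces the kickoff (or any of the others) ahead of the demo.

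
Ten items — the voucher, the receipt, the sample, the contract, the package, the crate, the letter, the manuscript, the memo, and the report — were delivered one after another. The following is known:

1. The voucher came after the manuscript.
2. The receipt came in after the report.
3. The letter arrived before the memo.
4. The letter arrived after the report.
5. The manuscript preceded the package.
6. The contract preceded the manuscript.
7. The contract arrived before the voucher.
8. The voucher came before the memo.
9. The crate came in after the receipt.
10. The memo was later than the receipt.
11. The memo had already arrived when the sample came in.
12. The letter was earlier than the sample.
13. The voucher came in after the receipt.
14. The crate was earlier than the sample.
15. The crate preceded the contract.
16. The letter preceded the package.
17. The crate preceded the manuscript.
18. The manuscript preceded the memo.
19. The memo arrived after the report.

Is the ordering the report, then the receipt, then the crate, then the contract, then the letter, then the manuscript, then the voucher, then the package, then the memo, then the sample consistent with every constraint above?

yes

Check each stated constraint against the proposed order — e.g. the crate is ahead of the sample; the report is ahead of the memo. Every pair is in the required order; nothing is violated.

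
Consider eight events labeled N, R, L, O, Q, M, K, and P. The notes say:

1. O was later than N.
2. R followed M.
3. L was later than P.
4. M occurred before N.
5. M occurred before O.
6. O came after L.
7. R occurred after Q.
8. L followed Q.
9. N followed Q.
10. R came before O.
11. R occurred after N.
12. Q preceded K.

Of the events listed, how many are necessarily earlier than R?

Directly stated before R: M, N, and Q.
No chain forces K (or any of the others) ahead of R.
That's M, N, and Q — 3 in all.

3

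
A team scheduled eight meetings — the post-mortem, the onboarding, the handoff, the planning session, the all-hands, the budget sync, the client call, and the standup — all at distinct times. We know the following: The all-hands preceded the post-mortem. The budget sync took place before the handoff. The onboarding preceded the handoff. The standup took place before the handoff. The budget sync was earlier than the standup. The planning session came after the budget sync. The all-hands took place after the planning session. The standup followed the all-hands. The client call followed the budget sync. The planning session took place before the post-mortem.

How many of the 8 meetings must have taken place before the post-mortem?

Directly stated before the post-mortem: the all-hands and the planning session.
The budget sync reaches the post-mortem via the budget sync → the planning session → the post-mortem.
That's the all-hands, the budget sync, and the planning session — 3 in all.

3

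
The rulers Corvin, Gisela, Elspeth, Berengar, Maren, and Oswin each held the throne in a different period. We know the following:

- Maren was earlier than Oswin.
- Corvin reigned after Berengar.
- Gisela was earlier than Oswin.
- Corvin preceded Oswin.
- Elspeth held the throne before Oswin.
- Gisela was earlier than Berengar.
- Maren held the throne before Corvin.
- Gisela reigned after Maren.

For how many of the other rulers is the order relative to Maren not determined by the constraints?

Forced after Maren: Berengar, Corvin, Gisela, and Oswin.
That leaves Elspeth with no forced order relative to Maren — 1.

1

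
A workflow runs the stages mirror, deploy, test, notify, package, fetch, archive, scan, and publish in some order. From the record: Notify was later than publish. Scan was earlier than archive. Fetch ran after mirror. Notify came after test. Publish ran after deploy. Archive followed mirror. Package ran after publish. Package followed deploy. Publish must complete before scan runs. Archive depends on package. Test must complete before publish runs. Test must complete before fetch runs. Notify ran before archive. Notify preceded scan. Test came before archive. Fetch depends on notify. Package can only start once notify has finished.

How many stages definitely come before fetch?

5

Directly stated before fetch: mirror, notify, and test.
Deploy reaches fetch via deploy → publish → notify → fetch.
Publish reaches fetch via publish → notify → fetch.
No chain forces package (or any of the others) ahead of fetch.
That's deploy, mirror, notify, publish, and test — 5 in all.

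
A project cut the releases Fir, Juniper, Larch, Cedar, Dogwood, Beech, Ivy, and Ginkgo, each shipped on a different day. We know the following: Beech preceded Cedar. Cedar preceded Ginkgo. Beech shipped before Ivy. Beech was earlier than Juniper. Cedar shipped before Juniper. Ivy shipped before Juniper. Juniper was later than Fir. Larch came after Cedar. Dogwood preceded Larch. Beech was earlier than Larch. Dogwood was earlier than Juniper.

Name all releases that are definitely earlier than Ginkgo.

Directly stated before Ginkgo: Cedar.
Beech reaches Ginkgo via Beech → Cedar → Ginkgo.
No chain forces Larch (or any of the others) ahead of Ginkgo.

Beech, Cedar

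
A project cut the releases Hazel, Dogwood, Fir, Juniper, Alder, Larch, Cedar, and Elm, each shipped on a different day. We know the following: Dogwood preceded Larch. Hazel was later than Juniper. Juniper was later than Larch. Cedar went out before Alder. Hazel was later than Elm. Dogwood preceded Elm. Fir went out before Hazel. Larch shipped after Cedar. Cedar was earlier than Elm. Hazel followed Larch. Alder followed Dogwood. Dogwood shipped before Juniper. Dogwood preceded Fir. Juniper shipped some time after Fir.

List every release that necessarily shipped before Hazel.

Directly stated before Hazel: Elm, Fir, Juniper, and Larch.
Cedar reaches Hazel via Cedar → Larch → Hazel.
Dogwood reaches Hazel via Dogwood → Juniper → Hazel.

Cedar, Dogwood, Elm, Fir, Juniper, Larch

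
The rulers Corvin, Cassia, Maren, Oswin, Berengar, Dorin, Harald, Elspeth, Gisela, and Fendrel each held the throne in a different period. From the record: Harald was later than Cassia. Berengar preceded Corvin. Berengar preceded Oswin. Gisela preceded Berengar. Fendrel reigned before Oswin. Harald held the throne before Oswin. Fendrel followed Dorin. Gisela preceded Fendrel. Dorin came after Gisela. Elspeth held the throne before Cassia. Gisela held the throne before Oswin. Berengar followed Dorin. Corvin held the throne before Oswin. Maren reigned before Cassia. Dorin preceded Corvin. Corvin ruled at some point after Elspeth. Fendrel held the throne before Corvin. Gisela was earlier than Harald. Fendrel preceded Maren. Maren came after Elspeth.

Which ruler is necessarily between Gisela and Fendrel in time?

Dorin

Tracing the constraints gives Gisela → Dorin → Fendrel, so Dorin sits after Gisela and before Fendrel.
No other ruler is forced both after Gisela and before Fendrel.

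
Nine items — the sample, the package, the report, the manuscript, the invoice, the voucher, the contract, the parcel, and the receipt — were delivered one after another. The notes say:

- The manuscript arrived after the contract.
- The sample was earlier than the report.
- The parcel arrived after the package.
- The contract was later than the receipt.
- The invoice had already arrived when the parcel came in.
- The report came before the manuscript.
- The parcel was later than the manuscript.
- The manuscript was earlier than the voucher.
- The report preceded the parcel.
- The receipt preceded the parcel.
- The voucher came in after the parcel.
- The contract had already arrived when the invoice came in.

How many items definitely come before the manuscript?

Directly stated before the manuscript: the contract and the report.
The receipt reaches the manuscript via the receipt → the contract → the manuscript.
The sample reaches the manuscript via the sample → the report → the manuscript.
No chain forces the package (or any of the others) ahead of the manuscript.
That's the contract, the receipt, the report, and the sample — 4 in all.

4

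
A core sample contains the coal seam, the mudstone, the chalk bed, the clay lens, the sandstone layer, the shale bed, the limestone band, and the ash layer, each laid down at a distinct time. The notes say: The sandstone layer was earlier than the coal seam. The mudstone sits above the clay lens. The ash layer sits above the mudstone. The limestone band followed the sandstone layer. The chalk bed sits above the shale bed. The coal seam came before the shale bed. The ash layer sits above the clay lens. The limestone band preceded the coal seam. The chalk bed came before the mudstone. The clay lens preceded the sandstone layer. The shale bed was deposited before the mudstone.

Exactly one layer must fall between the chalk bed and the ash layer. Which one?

Tracing the constraints gives the chalk bed → the mudstone → the ash layer, so the mudstone sits after the chalk bed and before the ash layer.
No other layer is forced both after the chalk bed and before the ash layer.

the mudstone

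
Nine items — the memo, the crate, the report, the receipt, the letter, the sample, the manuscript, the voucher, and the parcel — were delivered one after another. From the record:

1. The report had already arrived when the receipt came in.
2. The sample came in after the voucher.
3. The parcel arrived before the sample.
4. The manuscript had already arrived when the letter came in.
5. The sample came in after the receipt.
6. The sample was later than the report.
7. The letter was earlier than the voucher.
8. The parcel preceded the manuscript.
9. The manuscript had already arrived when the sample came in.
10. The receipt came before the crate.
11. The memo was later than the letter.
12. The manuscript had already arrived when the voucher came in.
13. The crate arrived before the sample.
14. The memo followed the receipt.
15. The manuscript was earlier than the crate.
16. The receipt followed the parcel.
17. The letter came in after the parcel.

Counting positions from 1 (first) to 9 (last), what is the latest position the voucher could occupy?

The voucher must come before the sample — 1 item forced after it.
Everything else can be placed before the voucher in some valid order, so the voucher can sit as late as position 9 − 1 = 8.

8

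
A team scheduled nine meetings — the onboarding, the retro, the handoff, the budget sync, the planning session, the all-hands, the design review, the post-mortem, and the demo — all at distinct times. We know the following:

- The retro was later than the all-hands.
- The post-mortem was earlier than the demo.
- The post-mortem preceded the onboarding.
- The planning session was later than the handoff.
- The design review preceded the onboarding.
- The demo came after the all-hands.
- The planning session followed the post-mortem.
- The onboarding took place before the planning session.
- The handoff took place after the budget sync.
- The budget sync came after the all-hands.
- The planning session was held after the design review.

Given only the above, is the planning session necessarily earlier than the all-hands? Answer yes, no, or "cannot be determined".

Tracing the constraints gives the all-hands → the budget sync → the handoff → the planning session, so the all-hands must come before the planning session.
That means the planning session cannot be before the all-hands.

no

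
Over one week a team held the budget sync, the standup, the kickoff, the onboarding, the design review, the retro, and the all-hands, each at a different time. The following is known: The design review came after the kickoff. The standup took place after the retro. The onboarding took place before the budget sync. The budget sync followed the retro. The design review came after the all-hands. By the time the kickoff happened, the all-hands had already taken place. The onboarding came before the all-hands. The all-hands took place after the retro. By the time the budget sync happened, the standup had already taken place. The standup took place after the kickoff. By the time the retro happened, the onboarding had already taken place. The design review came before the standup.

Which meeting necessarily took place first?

The onboarding has a chain of constraints placing it before every other meeting, so the onboarding must be first.

the onboarding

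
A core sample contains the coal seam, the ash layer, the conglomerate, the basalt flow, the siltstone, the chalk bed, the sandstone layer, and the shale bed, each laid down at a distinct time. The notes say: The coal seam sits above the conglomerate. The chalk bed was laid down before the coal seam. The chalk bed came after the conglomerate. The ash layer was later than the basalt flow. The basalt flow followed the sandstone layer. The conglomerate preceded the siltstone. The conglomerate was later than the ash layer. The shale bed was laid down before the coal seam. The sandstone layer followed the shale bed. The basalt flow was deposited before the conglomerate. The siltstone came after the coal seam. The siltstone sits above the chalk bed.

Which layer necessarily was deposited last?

Every other layer has a chain of constraints placing it before the siltstone, so the siltstone is last.

the siltstone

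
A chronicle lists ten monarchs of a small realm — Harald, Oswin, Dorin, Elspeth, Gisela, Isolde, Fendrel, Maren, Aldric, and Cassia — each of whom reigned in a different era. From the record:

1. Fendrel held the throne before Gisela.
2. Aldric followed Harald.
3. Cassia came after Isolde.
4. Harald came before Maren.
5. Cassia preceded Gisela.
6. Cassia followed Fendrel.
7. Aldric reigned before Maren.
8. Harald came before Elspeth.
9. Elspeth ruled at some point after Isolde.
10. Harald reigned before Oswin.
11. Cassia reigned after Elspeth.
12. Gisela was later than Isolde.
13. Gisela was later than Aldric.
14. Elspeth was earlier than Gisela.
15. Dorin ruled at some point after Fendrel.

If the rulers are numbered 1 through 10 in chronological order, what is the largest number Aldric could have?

8

Aldric must come before Gisela and Maren — 2 rulers forced after them.
Everything else can be placed before Aldric in some valid order, so Aldric can sit as late as position 10 − 2 = 8.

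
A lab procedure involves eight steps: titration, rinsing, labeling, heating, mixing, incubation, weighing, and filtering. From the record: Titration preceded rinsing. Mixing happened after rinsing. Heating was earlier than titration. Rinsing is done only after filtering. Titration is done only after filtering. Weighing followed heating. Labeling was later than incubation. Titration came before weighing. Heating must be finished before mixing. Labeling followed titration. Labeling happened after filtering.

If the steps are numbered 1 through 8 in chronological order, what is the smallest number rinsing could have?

4

Filtering, heating, and titration must all come before rinsing — 3 forced predecessors.
Nothing else is forced ahead of rinsing, so its earliest slot is position 3 + 1 = 4.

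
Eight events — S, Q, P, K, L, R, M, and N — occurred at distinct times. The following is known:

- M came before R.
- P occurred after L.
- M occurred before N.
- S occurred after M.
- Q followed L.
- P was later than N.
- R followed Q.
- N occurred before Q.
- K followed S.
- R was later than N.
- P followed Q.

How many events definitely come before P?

4

Directly stated before P: L, N, and Q.
M reaches P via M → N → P.
No chain forces R (or any of the others) ahead of P.
That's L, M, N, and Q — 4 in all.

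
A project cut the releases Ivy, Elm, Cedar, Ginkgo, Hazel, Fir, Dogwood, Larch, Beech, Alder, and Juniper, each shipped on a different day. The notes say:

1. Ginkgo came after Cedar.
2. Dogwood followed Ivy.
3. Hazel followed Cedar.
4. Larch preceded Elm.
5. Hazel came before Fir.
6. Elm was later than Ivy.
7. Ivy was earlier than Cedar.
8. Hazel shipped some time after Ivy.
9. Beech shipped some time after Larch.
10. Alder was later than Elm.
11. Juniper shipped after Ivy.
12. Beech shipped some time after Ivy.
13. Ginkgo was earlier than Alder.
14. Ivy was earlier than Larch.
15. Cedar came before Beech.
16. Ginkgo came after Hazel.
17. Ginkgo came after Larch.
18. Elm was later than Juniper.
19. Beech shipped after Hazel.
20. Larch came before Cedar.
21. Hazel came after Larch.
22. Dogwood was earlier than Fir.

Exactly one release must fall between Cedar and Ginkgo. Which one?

Hazel

Tracing the constraints gives Cedar → Hazel → Ginkgo, so Hazel sits after Cedar and before Ginkgo.
No other release is forced both after Cedar and before Ginkgo.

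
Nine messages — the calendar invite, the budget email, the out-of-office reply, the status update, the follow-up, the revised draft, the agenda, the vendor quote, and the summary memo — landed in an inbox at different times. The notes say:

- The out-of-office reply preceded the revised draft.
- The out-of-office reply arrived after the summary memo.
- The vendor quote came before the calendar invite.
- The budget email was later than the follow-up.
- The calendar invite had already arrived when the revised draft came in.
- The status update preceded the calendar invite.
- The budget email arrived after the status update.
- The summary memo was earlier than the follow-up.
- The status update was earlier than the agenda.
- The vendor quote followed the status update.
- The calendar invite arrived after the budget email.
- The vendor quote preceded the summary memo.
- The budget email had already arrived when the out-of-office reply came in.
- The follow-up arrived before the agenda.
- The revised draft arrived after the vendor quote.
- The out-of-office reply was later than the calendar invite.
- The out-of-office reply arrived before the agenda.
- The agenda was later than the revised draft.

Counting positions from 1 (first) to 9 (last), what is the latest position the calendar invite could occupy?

The calendar invite must come before the agenda, the out-of-office reply, and the revised draft — 3 messages forced after it.
Everything else can be placed before the calendar invite in some valid order, so the calendar invite can sit as late as position 9 − 3 = 6.

6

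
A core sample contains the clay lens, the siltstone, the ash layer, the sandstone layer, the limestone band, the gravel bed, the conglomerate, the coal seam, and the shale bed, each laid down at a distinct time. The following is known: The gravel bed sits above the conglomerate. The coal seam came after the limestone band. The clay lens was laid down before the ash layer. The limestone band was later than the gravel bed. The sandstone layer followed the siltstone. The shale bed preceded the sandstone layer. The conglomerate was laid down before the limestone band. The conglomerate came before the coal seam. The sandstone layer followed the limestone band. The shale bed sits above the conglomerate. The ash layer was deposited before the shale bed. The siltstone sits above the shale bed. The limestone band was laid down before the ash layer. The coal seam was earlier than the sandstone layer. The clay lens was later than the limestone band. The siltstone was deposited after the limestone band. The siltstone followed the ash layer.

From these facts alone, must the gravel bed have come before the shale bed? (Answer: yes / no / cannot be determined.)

yes

Chain the constraints: the gravel bed → the limestone band → the ash layer → the shale bed. Each link is directly stated, so the gravel bed comes before the shale bed.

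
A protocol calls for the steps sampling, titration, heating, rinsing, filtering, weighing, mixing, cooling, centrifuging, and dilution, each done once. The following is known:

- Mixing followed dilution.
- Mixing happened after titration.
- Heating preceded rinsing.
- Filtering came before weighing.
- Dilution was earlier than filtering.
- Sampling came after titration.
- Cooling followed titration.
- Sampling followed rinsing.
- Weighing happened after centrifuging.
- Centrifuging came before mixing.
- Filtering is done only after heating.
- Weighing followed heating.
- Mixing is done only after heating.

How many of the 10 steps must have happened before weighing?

4

Directly stated before weighing: centrifuging, filtering, and heating.
Dilution reaches weighing via dilution → filtering → weighing.
No chain forces cooling (or any of the others) ahead of weighing.
That's centrifuging, dilution, filtering, and heating — 4 in all.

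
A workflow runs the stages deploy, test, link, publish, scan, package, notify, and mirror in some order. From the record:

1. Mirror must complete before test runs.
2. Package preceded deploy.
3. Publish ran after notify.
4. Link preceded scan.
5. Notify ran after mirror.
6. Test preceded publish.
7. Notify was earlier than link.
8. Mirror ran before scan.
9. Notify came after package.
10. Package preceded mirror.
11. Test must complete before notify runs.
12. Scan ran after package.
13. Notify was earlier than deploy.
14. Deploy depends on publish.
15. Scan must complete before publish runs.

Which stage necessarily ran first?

package

Package has a chain of constraints placing it before every other stage, so package must be first.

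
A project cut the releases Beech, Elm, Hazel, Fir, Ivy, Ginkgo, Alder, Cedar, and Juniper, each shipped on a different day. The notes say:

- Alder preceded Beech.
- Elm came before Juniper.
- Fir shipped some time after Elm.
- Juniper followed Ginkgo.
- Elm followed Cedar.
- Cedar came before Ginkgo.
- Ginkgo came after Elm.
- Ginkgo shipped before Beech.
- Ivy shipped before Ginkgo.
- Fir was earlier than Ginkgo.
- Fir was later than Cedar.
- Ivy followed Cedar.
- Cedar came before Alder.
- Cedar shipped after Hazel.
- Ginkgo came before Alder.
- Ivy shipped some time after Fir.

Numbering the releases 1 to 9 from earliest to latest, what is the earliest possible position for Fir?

4

Cedar, Elm, and Hazel must all come before Fir — 3 forced predecessors.
Nothing else is forced ahead of Fir, so its earliest slot is position 3 + 1 = 4.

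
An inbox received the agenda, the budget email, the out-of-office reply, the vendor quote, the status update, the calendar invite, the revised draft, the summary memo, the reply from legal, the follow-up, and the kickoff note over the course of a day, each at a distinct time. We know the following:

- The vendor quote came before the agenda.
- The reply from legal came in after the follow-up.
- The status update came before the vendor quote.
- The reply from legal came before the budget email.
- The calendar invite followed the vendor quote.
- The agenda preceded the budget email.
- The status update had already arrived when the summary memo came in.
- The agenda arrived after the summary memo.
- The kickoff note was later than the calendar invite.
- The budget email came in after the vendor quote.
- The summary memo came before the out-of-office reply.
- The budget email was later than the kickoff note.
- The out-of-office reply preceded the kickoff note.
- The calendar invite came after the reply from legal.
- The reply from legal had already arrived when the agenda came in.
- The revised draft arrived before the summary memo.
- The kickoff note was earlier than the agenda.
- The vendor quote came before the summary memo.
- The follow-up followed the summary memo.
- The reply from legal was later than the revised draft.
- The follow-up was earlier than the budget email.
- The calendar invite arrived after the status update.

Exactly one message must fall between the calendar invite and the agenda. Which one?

Tracing the constraints gives the calendar invite → the kickoff note → the agenda, so the kickoff note sits after the calendar invite and before the agenda.
No other message is forced both after the calendar invite and before the agenda.

the kickoff note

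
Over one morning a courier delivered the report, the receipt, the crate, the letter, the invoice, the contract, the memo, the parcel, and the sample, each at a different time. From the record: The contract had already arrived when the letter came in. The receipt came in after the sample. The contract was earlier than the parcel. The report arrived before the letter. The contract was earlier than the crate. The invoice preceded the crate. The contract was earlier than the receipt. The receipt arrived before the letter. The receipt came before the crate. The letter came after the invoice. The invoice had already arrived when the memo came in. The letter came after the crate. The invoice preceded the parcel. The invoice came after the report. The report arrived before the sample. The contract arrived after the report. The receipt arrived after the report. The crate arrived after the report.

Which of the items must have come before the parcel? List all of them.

the contract, the invoice, the report

Directly stated before the parcel: the contract and the invoice.
The report reaches the parcel via the report → the invoice → the parcel.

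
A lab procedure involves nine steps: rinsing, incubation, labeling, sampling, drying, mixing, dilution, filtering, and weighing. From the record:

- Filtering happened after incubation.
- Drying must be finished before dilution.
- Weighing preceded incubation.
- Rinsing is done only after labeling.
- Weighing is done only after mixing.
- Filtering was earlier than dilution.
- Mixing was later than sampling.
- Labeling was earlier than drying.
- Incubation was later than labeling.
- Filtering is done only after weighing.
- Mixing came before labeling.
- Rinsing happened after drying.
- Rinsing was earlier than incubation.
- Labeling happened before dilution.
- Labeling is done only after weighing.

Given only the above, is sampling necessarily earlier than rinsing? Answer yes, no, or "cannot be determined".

yes

Chain the constraints: sampling → mixing → labeling → rinsing. Each link is directly stated, so sampling comes before rinsing.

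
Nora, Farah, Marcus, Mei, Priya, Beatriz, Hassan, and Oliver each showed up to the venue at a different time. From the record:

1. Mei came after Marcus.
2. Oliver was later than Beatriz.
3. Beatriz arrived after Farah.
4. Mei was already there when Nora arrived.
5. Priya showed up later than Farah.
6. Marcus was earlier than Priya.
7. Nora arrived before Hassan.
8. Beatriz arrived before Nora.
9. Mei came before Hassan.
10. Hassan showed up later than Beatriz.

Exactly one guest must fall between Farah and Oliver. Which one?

Beatriz

Tracing the constraints gives Farah → Beatriz → Oliver, so Beatriz sits after Farah and before Oliver.
No other guest is forced both after Farah and before Oliver.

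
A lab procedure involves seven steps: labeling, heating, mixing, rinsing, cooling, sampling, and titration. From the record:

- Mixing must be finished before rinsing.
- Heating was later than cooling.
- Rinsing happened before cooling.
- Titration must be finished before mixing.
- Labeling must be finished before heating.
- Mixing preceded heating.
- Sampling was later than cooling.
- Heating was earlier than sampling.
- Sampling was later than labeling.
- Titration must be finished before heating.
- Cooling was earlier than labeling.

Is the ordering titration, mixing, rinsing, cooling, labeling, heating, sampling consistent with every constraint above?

Check each stated constraint against the proposed order — e.g. mixing is ahead of heating; titration is ahead of heating. Every pair is in the required order; nothing is violated.

yes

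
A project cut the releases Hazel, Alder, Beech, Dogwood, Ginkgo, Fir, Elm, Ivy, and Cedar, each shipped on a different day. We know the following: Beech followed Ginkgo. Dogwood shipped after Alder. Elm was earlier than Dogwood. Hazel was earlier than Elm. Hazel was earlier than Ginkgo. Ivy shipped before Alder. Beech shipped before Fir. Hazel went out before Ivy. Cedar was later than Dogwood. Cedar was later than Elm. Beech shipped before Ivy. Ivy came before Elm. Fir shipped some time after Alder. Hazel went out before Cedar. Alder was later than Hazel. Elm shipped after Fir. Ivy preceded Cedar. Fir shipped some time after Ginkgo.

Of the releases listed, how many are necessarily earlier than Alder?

4

Directly stated before Alder: Hazel and Ivy.
Beech reaches Alder via Beech → Ivy → Alder.
Ginkgo reaches Alder via Ginkgo → Beech → Ivy → Alder.
No chain forces Elm (or any of the others) ahead of Alder.
That's Beech, Ginkgo, Hazel, and Ivy — 4 in all.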